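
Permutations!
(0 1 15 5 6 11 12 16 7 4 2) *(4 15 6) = (0 1 6 11 12 16 7 15 5 4 2) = [1, 6, 0, 3, 2, 4, 11, 15, 8, 9, 10, 12, 16, 13, 14, 5, 7]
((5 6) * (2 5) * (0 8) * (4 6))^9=(0 8)(2 5 4 6)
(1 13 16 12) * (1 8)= (1 13 16 12 8)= [0, 13, 2, 3, 4, 5, 6, 7, 1, 9, 10, 11, 8, 16, 14, 15, 12]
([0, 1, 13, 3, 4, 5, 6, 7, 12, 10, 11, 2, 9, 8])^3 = [0, 1, 12, 3, 4, 5, 6, 7, 10, 2, 13, 8, 11, 9]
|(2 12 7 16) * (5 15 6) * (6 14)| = |(2 12 7 16)(5 15 14 6)| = 4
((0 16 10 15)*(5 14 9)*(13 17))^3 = ((0 16 10 15)(5 14 9)(13 17))^3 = (0 15 10 16)(13 17)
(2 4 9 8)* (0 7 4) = (0 7 4 9 8 2) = [7, 1, 0, 3, 9, 5, 6, 4, 2, 8]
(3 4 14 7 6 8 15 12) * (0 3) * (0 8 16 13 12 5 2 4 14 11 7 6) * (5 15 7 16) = (0 3 14 6 5 2 4 11 16 13 12 8 7) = [3, 1, 4, 14, 11, 2, 5, 0, 7, 9, 10, 16, 8, 12, 6, 15, 13]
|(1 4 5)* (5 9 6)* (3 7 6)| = 7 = |(1 4 9 3 7 6 5)|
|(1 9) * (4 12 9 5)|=5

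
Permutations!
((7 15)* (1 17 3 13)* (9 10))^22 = (1 3)(13 17)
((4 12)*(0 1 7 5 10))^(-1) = (0 10 5 7 1)(4 12)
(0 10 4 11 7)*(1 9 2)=(0 10 4 11 7)(1 9 2)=[10, 9, 1, 3, 11, 5, 6, 0, 8, 2, 4, 7]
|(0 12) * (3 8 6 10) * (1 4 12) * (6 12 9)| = 9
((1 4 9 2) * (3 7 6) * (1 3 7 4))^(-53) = (2 9 4 3)(6 7)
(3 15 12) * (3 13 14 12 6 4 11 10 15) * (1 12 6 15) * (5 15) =[0, 12, 2, 3, 11, 15, 4, 7, 8, 9, 1, 10, 13, 14, 6, 5] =(1 12 13 14 6 4 11 10)(5 15)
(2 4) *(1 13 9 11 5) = (1 13 9 11 5)(2 4) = [0, 13, 4, 3, 2, 1, 6, 7, 8, 11, 10, 5, 12, 9]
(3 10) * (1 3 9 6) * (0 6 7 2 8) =[6, 3, 8, 10, 4, 5, 1, 2, 0, 7, 9] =(0 6 1 3 10 9 7 2 8)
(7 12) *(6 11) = (6 11)(7 12) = [0, 1, 2, 3, 4, 5, 11, 12, 8, 9, 10, 6, 7]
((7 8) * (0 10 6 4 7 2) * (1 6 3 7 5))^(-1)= (0 2 8 7 3 10)(1 5 4 6)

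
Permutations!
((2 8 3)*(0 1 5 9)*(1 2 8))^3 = ((0 2 1 5 9)(3 8))^3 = (0 5 2 9 1)(3 8)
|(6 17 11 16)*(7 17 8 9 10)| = 8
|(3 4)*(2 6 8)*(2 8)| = |(8)(2 6)(3 4)| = 2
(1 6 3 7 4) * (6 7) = (1 7 4)(3 6) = [0, 7, 2, 6, 1, 5, 3, 4]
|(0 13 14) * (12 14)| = 4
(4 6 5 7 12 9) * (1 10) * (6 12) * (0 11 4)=(0 11 4 12 9)(1 10)(5 7 6)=[11, 10, 2, 3, 12, 7, 5, 6, 8, 0, 1, 4, 9]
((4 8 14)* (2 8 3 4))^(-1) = ((2 8 14)(3 4))^(-1) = (2 14 8)(3 4)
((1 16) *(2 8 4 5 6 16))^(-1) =(1 16 6 5 4 8 2)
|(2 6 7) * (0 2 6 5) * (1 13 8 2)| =|(0 1 13 8 2 5)(6 7)| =6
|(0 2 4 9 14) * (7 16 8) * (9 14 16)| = |(0 2 4 14)(7 9 16 8)| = 4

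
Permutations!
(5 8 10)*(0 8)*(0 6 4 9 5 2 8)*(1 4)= (1 4 9 5 6)(2 8 10)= [0, 4, 8, 3, 9, 6, 1, 7, 10, 5, 2]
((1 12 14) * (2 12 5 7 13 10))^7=(1 14 12 2 10 13 7 5)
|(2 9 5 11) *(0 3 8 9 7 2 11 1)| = 6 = |(11)(0 3 8 9 5 1)(2 7)|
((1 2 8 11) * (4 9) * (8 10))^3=((1 2 10 8 11)(4 9))^3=(1 8 2 11 10)(4 9)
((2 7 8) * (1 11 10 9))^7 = ((1 11 10 9)(2 7 8))^7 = (1 9 10 11)(2 7 8)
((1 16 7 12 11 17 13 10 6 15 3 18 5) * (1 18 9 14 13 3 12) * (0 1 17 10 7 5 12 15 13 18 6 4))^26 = (0 14 6 10 3 16 12 7)(1 18 13 4 9 5 11 17)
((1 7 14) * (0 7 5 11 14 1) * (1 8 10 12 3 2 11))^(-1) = (0 14 11 2 3 12 10 8 7)(1 5)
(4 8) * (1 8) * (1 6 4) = [0, 8, 2, 3, 6, 5, 4, 7, 1] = (1 8)(4 6)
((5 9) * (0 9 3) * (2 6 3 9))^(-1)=((0 2 6 3)(5 9))^(-1)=(0 3 6 2)(5 9)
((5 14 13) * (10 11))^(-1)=((5 14 13)(10 11))^(-1)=(5 13 14)(10 11)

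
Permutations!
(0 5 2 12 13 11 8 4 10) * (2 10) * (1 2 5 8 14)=(0 8 4 5 10)(1 2 12 13 11 14)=[8, 2, 12, 3, 5, 10, 6, 7, 4, 9, 0, 14, 13, 11, 1]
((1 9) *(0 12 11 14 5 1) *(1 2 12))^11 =((0 1 9)(2 12 11 14 5))^11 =(0 9 1)(2 12 11 14 5)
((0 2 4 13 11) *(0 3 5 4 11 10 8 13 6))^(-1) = ((0 2 11 3 5 4 6)(8 13 10))^(-1) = (0 6 4 5 3 11 2)(8 10 13)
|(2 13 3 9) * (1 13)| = |(1 13 3 9 2)| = 5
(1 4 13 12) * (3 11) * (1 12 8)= (1 4 13 8)(3 11)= [0, 4, 2, 11, 13, 5, 6, 7, 1, 9, 10, 3, 12, 8]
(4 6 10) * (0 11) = (0 11)(4 6 10) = [11, 1, 2, 3, 6, 5, 10, 7, 8, 9, 4, 0]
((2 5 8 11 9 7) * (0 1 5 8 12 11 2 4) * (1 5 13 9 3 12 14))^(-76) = (0 13)(1 4)(3 11 12)(5 9)(7 14) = ((0 5 14 1 13 9 7 4)(2 8)(3 12 11))^(-76)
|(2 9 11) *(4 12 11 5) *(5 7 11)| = |(2 9 7 11)(4 12 5)| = 12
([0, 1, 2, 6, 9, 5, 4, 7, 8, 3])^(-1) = [0, 1, 2, 9, 6, 5, 3, 7, 8, 4]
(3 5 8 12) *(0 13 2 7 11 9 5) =[13, 1, 7, 0, 4, 8, 6, 11, 12, 5, 10, 9, 3, 2] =(0 13 2 7 11 9 5 8 12 3)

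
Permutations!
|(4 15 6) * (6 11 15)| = 2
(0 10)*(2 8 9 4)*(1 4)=[10, 4, 8, 3, 2, 5, 6, 7, 9, 1, 0]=(0 10)(1 4 2 8 9)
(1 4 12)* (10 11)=(1 4 12)(10 11)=[0, 4, 2, 3, 12, 5, 6, 7, 8, 9, 11, 10, 1]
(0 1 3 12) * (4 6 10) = (0 1 3 12)(4 6 10) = [1, 3, 2, 12, 6, 5, 10, 7, 8, 9, 4, 11, 0]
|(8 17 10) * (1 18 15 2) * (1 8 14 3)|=9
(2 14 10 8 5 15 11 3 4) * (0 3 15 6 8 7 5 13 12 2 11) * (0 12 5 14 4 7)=(0 3 7 14 10)(2 4 11 15 12)(5 6 8 13)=[3, 1, 4, 7, 11, 6, 8, 14, 13, 9, 0, 15, 2, 5, 10, 12]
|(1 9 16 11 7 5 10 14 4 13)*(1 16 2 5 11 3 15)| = 22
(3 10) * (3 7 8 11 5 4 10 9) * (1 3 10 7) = [0, 3, 2, 9, 7, 4, 6, 8, 11, 10, 1, 5] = (1 3 9 10)(4 7 8 11 5)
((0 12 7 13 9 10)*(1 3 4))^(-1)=((0 12 7 13 9 10)(1 3 4))^(-1)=(0 10 9 13 7 12)(1 4 3)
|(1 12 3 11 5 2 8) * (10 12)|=8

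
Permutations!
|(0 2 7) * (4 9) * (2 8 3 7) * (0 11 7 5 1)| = |(0 8 3 5 1)(4 9)(7 11)| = 10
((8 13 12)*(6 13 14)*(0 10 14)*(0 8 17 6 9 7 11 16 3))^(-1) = ((0 10 14 9 7 11 16 3)(6 13 12 17))^(-1) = (0 3 16 11 7 9 14 10)(6 17 12 13)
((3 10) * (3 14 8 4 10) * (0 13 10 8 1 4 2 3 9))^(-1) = ((0 13 10 14 1 4 8 2 3 9))^(-1) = (0 9 3 2 8 4 1 14 10 13)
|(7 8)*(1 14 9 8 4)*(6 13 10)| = 6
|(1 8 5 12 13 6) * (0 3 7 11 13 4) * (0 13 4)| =|(0 3 7 11 4 13 6 1 8 5 12)| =11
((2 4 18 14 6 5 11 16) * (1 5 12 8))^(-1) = (1 8 12 6 14 18 4 2 16 11 5)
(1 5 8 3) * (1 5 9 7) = (1 9 7)(3 5 8) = [0, 9, 2, 5, 4, 8, 6, 1, 3, 7]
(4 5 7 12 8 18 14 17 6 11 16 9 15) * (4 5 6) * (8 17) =(4 6 11 16 9 15 5 7 12 17)(8 18 14) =[0, 1, 2, 3, 6, 7, 11, 12, 18, 15, 10, 16, 17, 13, 8, 5, 9, 4, 14]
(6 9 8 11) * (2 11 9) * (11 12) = [0, 1, 12, 3, 4, 5, 2, 7, 9, 8, 10, 6, 11] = (2 12 11 6)(8 9)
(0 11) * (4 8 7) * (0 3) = (0 11 3)(4 8 7) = [11, 1, 2, 0, 8, 5, 6, 4, 7, 9, 10, 3]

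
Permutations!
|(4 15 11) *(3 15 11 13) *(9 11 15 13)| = 4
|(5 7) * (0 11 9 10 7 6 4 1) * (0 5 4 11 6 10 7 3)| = |(0 6 11 9 7 4 1 5 10 3)| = 10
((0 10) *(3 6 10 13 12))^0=(13)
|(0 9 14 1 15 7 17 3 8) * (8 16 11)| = |(0 9 14 1 15 7 17 3 16 11 8)| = 11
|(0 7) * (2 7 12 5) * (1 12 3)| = |(0 3 1 12 5 2 7)| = 7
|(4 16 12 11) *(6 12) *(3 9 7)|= 15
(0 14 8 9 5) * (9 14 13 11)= (0 13 11 9 5)(8 14)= [13, 1, 2, 3, 4, 0, 6, 7, 14, 5, 10, 9, 12, 11, 8]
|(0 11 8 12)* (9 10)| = |(0 11 8 12)(9 10)| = 4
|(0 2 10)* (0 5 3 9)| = 6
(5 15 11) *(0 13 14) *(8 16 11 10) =(0 13 14)(5 15 10 8 16 11) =[13, 1, 2, 3, 4, 15, 6, 7, 16, 9, 8, 5, 12, 14, 0, 10, 11]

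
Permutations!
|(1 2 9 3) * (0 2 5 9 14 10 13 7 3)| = |(0 2 14 10 13 7 3 1 5 9)| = 10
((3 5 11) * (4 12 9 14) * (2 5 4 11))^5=(2 5)(3 11 14 9 12 4)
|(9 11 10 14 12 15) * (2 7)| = |(2 7)(9 11 10 14 12 15)| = 6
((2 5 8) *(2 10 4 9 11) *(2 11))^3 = ((11)(2 5 8 10 4 9))^3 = (11)(2 10)(4 5)(8 9)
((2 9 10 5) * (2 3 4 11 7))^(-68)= (2 3)(4 9)(5 7)(10 11)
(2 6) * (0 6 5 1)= (0 6 2 5 1)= [6, 0, 5, 3, 4, 1, 2]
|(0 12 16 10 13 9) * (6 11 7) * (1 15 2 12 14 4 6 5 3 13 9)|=16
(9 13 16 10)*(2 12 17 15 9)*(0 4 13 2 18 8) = (0 4 13 16 10 18 8)(2 12 17 15 9) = [4, 1, 12, 3, 13, 5, 6, 7, 0, 2, 18, 11, 17, 16, 14, 9, 10, 15, 8]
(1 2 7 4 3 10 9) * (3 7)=(1 2 3 10 9)(4 7)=[0, 2, 3, 10, 7, 5, 6, 4, 8, 1, 9]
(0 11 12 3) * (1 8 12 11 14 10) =(0 14 10 1 8 12 3) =[14, 8, 2, 0, 4, 5, 6, 7, 12, 9, 1, 11, 3, 13, 10]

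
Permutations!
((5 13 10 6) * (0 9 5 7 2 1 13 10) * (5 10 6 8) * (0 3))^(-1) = (0 3 13 1 2 7 6 5 8 10 9)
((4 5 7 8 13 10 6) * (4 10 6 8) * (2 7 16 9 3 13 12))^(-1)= ((2 7 4 5 16 9 3 13 6 10 8 12))^(-1)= (2 12 8 10 6 13 3 9 16 5 4 7)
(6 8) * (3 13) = (3 13)(6 8) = [0, 1, 2, 13, 4, 5, 8, 7, 6, 9, 10, 11, 12, 3]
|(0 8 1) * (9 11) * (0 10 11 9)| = |(0 8 1 10 11)| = 5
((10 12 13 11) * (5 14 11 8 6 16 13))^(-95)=(6 16 13 8)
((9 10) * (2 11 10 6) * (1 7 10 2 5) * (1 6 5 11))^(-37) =((1 7 10 9 5 6 11 2))^(-37) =(1 9 11 7 5 2 10 6)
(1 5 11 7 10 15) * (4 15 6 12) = [0, 5, 2, 3, 15, 11, 12, 10, 8, 9, 6, 7, 4, 13, 14, 1] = (1 5 11 7 10 6 12 4 15)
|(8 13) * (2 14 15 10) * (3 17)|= 4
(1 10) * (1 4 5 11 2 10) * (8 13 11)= (2 10 4 5 8 13 11)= [0, 1, 10, 3, 5, 8, 6, 7, 13, 9, 4, 2, 12, 11]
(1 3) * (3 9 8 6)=(1 9 8 6 3)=[0, 9, 2, 1, 4, 5, 3, 7, 6, 8]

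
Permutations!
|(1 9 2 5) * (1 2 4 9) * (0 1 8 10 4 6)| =14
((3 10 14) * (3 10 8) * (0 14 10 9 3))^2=((0 14 9 3 8))^2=(0 9 8 14 3)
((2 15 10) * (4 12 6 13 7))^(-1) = (2 10 15)(4 7 13 6 12)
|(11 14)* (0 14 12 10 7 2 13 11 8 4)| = |(0 14 8 4)(2 13 11 12 10 7)| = 12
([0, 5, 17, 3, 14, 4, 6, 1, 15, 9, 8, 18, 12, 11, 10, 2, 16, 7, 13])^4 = [0, 10, 5, 3, 15, 8, 6, 14, 7, 9, 17, 18, 12, 11, 2, 1, 16, 4, 13]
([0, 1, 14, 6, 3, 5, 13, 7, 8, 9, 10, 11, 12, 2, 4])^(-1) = (2 13 6 3 4 14)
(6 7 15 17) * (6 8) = (6 7 15 17 8) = [0, 1, 2, 3, 4, 5, 7, 15, 6, 9, 10, 11, 12, 13, 14, 17, 16, 8]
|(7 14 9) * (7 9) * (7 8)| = |(7 14 8)| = 3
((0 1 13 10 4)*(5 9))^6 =(0 1 13 10 4) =((0 1 13 10 4)(5 9))^6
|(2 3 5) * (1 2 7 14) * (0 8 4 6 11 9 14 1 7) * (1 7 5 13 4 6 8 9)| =8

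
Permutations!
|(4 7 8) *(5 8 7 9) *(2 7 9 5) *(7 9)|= |(2 9)(4 5 8)|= 6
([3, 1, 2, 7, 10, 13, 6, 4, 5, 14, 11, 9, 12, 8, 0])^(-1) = [14, 1, 2, 0, 7, 8, 6, 3, 13, 11, 4, 10, 12, 5, 9]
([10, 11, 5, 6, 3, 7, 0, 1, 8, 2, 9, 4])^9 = (0 3 11 7 2 10 6 4 1 5 9)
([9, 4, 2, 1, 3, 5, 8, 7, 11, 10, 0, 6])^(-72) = (11)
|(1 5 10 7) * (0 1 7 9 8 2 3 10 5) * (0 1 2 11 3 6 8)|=8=|(0 2 6 8 11 3 10 9)|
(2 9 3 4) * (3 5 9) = [0, 1, 3, 4, 2, 9, 6, 7, 8, 5] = (2 3 4)(5 9)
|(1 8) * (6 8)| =3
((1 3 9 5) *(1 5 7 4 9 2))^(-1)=((1 3 2)(4 9 7))^(-1)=(1 2 3)(4 7 9)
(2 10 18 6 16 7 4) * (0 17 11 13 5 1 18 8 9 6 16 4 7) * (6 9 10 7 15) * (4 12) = (0 17 11 13 5 1 18 16)(2 7 15 6 12 4)(8 10) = [17, 18, 7, 3, 2, 1, 12, 15, 10, 9, 8, 13, 4, 5, 14, 6, 0, 11, 16]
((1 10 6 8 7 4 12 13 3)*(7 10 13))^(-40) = ((1 13 3)(4 12 7)(6 8 10))^(-40) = (1 3 13)(4 7 12)(6 10 8)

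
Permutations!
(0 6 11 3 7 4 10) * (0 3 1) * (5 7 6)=[5, 0, 2, 6, 10, 7, 11, 4, 8, 9, 3, 1]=(0 5 7 4 10 3 6 11 1)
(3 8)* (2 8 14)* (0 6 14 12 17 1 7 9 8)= (0 6 14 2)(1 7 9 8 3 12 17)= [6, 7, 0, 12, 4, 5, 14, 9, 3, 8, 10, 11, 17, 13, 2, 15, 16, 1]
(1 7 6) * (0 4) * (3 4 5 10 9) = (0 5 10 9 3 4)(1 7 6) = [5, 7, 2, 4, 0, 10, 1, 6, 8, 3, 9]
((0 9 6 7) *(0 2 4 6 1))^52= (0 9 1)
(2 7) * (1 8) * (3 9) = (1 8)(2 7)(3 9) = [0, 8, 7, 9, 4, 5, 6, 2, 1, 3]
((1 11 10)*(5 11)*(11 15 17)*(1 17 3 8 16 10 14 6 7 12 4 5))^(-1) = ((3 8 16 10 17 11 14 6 7 12 4 5 15))^(-1) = (3 15 5 4 12 7 6 14 11 17 10 16 8)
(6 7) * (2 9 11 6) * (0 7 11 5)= (0 7 2 9 5)(6 11)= [7, 1, 9, 3, 4, 0, 11, 2, 8, 5, 10, 6]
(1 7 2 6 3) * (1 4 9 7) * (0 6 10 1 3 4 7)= (0 6 4 9)(1 3 7 2 10)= [6, 3, 10, 7, 9, 5, 4, 2, 8, 0, 1]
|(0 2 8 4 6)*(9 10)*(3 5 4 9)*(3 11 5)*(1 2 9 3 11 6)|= 28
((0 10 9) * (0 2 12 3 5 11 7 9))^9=(0 10)(2 3 11 9 12 5 7)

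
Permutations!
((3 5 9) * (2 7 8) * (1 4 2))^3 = ((1 4 2 7 8)(3 5 9))^3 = (9)(1 7 4 8 2)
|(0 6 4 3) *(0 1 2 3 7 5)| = |(0 6 4 7 5)(1 2 3)| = 15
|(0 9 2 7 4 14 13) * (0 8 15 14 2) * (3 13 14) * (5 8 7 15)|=|(0 9)(2 15 3 13 7 4)(5 8)|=6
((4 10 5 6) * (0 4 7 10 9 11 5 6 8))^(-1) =(0 8 5 11 9 4)(6 10 7)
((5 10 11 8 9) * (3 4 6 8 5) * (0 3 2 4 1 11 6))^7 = (0 8 11 4 6 1 2 10 3 9 5) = ((0 3 1 11 5 10 6 8 9 2 4))^7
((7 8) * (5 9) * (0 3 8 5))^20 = (0 8 5)(3 7 9)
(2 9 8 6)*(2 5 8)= [0, 1, 9, 3, 4, 8, 5, 7, 6, 2]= (2 9)(5 8 6)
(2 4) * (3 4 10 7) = (2 10 7 3 4) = [0, 1, 10, 4, 2, 5, 6, 3, 8, 9, 7]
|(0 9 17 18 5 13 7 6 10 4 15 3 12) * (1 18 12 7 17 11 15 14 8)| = 17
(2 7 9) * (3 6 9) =(2 7 3 6 9) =[0, 1, 7, 6, 4, 5, 9, 3, 8, 2]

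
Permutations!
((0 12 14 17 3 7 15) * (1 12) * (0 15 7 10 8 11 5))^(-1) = (0 5 11 8 10 3 17 14 12 1) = ((0 1 12 14 17 3 10 8 11 5))^(-1)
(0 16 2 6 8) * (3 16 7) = [7, 1, 6, 16, 4, 5, 8, 3, 0, 9, 10, 11, 12, 13, 14, 15, 2] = (0 7 3 16 2 6 8)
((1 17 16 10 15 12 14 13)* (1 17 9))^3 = ((1 9)(10 15 12 14 13 17 16))^3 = (1 9)(10 14 16 12 17 15 13)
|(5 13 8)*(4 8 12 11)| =6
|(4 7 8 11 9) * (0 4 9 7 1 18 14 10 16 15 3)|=9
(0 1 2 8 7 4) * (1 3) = (0 3 1 2 8 7 4) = [3, 2, 8, 1, 0, 5, 6, 4, 7]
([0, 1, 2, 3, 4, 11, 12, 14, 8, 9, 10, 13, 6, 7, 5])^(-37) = (5 7 11 14 13)(6 12)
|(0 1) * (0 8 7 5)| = 5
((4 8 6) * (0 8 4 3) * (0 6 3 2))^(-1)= (0 2 6 3 8)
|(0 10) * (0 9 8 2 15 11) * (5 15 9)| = 15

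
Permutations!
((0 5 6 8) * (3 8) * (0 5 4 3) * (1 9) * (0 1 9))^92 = (9)(0 4 3 8 5 6 1)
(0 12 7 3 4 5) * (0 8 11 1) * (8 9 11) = (0 12 7 3 4 5 9 11 1) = [12, 0, 2, 4, 5, 9, 6, 3, 8, 11, 10, 1, 7]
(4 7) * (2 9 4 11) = (2 9 4 7 11) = [0, 1, 9, 3, 7, 5, 6, 11, 8, 4, 10, 2]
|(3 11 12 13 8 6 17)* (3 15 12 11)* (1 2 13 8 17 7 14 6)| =|(1 2 13 17 15 12 8)(6 7 14)| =21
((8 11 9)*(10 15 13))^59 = ((8 11 9)(10 15 13))^59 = (8 9 11)(10 13 15)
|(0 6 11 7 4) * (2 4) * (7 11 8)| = 6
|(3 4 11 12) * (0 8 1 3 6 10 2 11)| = |(0 8 1 3 4)(2 11 12 6 10)| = 5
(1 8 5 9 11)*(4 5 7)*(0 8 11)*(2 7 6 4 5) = [8, 11, 7, 3, 2, 9, 4, 5, 6, 0, 10, 1] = (0 8 6 4 2 7 5 9)(1 11)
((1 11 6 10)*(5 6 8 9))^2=(1 8 5 10 11 9 6)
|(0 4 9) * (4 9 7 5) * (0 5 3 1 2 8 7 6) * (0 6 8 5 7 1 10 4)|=10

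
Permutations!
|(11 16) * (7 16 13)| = |(7 16 11 13)| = 4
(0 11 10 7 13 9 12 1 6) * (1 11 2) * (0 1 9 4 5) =[2, 6, 9, 3, 5, 0, 1, 13, 8, 12, 7, 10, 11, 4] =(0 2 9 12 11 10 7 13 4 5)(1 6)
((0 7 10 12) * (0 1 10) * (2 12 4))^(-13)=((0 7)(1 10 4 2 12))^(-13)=(0 7)(1 4 12 10 2)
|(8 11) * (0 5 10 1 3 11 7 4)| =9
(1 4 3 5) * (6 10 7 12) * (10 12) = (1 4 3 5)(6 12)(7 10) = [0, 4, 2, 5, 3, 1, 12, 10, 8, 9, 7, 11, 6]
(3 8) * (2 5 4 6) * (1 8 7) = (1 8 3 7)(2 5 4 6) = [0, 8, 5, 7, 6, 4, 2, 1, 3]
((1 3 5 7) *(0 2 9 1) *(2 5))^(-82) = (0 7 5)(1 2)(3 9)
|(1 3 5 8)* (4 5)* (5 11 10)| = 7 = |(1 3 4 11 10 5 8)|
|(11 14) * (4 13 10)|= |(4 13 10)(11 14)|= 6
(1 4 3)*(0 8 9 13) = (0 8 9 13)(1 4 3) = [8, 4, 2, 1, 3, 5, 6, 7, 9, 13, 10, 11, 12, 0]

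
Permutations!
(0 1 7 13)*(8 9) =(0 1 7 13)(8 9) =[1, 7, 2, 3, 4, 5, 6, 13, 9, 8, 10, 11, 12, 0]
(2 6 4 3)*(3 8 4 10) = (2 6 10 3)(4 8) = [0, 1, 6, 2, 8, 5, 10, 7, 4, 9, 3]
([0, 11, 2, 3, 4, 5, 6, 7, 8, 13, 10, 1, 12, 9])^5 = [0, 11, 2, 3, 4, 5, 6, 7, 8, 13, 10, 1, 12, 9]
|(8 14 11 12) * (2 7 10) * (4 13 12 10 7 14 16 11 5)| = |(2 14 5 4 13 12 8 16 11 10)| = 10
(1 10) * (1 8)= (1 10 8)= [0, 10, 2, 3, 4, 5, 6, 7, 1, 9, 8]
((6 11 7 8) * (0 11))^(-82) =(0 8 11 6 7)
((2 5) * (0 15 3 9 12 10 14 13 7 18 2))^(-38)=(0 2 7 14 12 3)(5 18 13 10 9 15)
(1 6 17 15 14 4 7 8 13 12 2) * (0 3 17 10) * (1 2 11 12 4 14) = (0 3 17 15 1 6 10)(4 7 8 13)(11 12) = [3, 6, 2, 17, 7, 5, 10, 8, 13, 9, 0, 12, 11, 4, 14, 1, 16, 15]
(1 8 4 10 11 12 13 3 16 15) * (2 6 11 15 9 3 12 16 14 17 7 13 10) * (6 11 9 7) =[0, 8, 11, 14, 2, 5, 9, 13, 4, 3, 15, 16, 10, 12, 17, 1, 7, 6] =(1 8 4 2 11 16 7 13 12 10 15)(3 14 17 6 9)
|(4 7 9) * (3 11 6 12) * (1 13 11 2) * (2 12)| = |(1 13 11 6 2)(3 12)(4 7 9)| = 30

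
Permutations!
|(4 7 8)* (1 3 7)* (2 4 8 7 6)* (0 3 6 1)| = 6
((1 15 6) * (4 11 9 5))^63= ((1 15 6)(4 11 9 5))^63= (15)(4 5 9 11)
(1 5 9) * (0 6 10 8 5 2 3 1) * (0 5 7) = (0 6 10 8 7)(1 2 3)(5 9) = [6, 2, 3, 1, 4, 9, 10, 0, 7, 5, 8]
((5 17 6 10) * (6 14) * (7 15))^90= (17)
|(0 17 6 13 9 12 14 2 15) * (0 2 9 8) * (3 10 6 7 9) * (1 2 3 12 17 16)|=30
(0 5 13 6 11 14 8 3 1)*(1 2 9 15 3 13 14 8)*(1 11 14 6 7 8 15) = (0 5 6 14 11 15 3 2 9 1)(7 8 13) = [5, 0, 9, 2, 4, 6, 14, 8, 13, 1, 10, 15, 12, 7, 11, 3]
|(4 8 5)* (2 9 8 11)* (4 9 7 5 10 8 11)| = 10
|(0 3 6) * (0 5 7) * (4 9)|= 10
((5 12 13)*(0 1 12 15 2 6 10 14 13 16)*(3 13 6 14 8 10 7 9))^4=(16)(2 9 15 7 5 6 13 14 3)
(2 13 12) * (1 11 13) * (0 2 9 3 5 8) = (0 2 1 11 13 12 9 3 5 8) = [2, 11, 1, 5, 4, 8, 6, 7, 0, 3, 10, 13, 9, 12]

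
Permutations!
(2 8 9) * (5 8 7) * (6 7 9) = (2 9)(5 8 6 7) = [0, 1, 9, 3, 4, 8, 7, 5, 6, 2]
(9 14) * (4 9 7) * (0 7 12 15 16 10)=(0 7 4 9 14 12 15 16 10)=[7, 1, 2, 3, 9, 5, 6, 4, 8, 14, 0, 11, 15, 13, 12, 16, 10]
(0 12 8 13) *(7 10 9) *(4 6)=(0 12 8 13)(4 6)(7 10 9)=[12, 1, 2, 3, 6, 5, 4, 10, 13, 7, 9, 11, 8, 0]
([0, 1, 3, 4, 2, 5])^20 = [0, 1, 4, 2, 3, 5]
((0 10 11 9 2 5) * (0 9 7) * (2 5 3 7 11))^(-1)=((11)(0 10 2 3 7)(5 9))^(-1)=(11)(0 7 3 2 10)(5 9)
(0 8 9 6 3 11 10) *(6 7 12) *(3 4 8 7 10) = (0 7 12 6 4 8 9 10)(3 11) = [7, 1, 2, 11, 8, 5, 4, 12, 9, 10, 0, 3, 6]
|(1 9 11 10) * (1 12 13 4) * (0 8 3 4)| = |(0 8 3 4 1 9 11 10 12 13)| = 10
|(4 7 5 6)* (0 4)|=5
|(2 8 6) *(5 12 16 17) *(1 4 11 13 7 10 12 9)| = 33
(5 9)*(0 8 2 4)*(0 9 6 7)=(0 8 2 4 9 5 6 7)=[8, 1, 4, 3, 9, 6, 7, 0, 2, 5]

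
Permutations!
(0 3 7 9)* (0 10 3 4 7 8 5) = [4, 1, 2, 8, 7, 0, 6, 9, 5, 10, 3] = (0 4 7 9 10 3 8 5)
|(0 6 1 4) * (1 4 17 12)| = |(0 6 4)(1 17 12)| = 3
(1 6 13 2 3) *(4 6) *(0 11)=(0 11)(1 4 6 13 2 3)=[11, 4, 3, 1, 6, 5, 13, 7, 8, 9, 10, 0, 12, 2]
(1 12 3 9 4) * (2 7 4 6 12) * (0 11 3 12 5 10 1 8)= (12)(0 11 3 9 6 5 10 1 2 7 4 8)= [11, 2, 7, 9, 8, 10, 5, 4, 0, 6, 1, 3, 12]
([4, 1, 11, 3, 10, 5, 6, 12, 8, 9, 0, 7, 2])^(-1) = [10, 1, 12, 3, 0, 5, 6, 11, 8, 9, 4, 2, 7]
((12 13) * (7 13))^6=((7 13 12))^6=(13)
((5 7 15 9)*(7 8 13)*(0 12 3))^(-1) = (0 3 12)(5 9 15 7 13 8)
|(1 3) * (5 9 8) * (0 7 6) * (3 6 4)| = |(0 7 4 3 1 6)(5 9 8)| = 6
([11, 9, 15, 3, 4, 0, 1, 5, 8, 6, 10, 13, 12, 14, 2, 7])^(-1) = [5, 6, 14, 3, 4, 7, 9, 15, 8, 1, 10, 0, 12, 11, 13, 2]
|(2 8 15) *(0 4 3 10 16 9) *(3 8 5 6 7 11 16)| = 22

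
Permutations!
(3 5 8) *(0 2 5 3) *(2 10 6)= (0 10 6 2 5 8)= [10, 1, 5, 3, 4, 8, 2, 7, 0, 9, 6]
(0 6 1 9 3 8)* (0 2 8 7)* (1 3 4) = (0 6 3 7)(1 9 4)(2 8) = [6, 9, 8, 7, 1, 5, 3, 0, 2, 4]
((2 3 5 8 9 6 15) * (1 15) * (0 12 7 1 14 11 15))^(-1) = ((0 12 7 1)(2 3 5 8 9 6 14 11 15))^(-1) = (0 1 7 12)(2 15 11 14 6 9 8 5 3)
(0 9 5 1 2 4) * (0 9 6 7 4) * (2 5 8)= (0 6 7 4 9 8 2)(1 5)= [6, 5, 0, 3, 9, 1, 7, 4, 2, 8]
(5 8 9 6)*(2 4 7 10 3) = [0, 1, 4, 2, 7, 8, 5, 10, 9, 6, 3] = (2 4 7 10 3)(5 8 9 6)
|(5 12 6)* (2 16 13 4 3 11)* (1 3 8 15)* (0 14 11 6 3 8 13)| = 60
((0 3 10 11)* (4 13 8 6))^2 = ((0 3 10 11)(4 13 8 6))^2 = (0 10)(3 11)(4 8)(6 13)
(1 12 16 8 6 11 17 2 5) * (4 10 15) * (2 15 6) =(1 12 16 8 2 5)(4 10 6 11 17 15) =[0, 12, 5, 3, 10, 1, 11, 7, 2, 9, 6, 17, 16, 13, 14, 4, 8, 15]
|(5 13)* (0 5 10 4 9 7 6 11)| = 9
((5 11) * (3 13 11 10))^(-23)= ((3 13 11 5 10))^(-23)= (3 11 10 13 5)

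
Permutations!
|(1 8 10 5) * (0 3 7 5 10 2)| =|(10)(0 3 7 5 1 8 2)| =7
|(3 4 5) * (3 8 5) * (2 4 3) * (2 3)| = 6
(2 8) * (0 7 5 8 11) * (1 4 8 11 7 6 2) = (0 6 2 7 5 11)(1 4 8) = [6, 4, 7, 3, 8, 11, 2, 5, 1, 9, 10, 0]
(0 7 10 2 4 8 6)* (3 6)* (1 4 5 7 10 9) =(0 10 2 5 7 9 1 4 8 3 6) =[10, 4, 5, 6, 8, 7, 0, 9, 3, 1, 2]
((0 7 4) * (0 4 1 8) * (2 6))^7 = (0 8 1 7)(2 6)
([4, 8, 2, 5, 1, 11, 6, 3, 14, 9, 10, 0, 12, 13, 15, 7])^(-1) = (0 11 5 3 7 15 14 8 1 4)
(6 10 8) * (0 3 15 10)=(0 3 15 10 8 6)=[3, 1, 2, 15, 4, 5, 0, 7, 6, 9, 8, 11, 12, 13, 14, 10]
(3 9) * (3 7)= (3 9 7)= [0, 1, 2, 9, 4, 5, 6, 3, 8, 7]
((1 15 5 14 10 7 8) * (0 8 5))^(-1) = ((0 8 1 15)(5 14 10 7))^(-1) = (0 15 1 8)(5 7 10 14)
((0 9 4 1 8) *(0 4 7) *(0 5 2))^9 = ((0 9 7 5 2)(1 8 4))^9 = (0 2 5 7 9)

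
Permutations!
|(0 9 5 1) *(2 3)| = |(0 9 5 1)(2 3)| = 4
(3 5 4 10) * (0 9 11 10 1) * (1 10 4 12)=(0 9 11 4 10 3 5 12 1)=[9, 0, 2, 5, 10, 12, 6, 7, 8, 11, 3, 4, 1]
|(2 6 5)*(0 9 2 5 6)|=3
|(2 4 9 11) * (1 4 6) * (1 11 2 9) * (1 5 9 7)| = |(1 4 5 9 2 6 11 7)| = 8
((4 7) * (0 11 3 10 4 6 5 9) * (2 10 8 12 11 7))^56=((0 7 6 5 9)(2 10 4)(3 8 12 11))^56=(12)(0 7 6 5 9)(2 4 10)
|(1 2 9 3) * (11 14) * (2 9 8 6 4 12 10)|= |(1 9 3)(2 8 6 4 12 10)(11 14)|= 6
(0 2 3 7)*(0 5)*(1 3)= (0 2 1 3 7 5)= [2, 3, 1, 7, 4, 0, 6, 5]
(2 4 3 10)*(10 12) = (2 4 3 12 10) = [0, 1, 4, 12, 3, 5, 6, 7, 8, 9, 2, 11, 10]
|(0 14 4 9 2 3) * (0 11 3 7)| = 6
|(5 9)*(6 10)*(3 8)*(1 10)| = 6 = |(1 10 6)(3 8)(5 9)|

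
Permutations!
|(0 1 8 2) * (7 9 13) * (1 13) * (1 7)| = |(0 13 1 8 2)(7 9)| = 10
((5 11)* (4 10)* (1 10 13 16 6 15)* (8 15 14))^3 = (1 13 14)(4 6 15)(5 11)(8 10 16)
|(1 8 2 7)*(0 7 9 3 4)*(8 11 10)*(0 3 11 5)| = 20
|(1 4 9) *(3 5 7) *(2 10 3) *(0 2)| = |(0 2 10 3 5 7)(1 4 9)| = 6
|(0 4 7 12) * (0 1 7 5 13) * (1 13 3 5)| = 6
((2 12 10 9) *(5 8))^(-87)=((2 12 10 9)(5 8))^(-87)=(2 12 10 9)(5 8)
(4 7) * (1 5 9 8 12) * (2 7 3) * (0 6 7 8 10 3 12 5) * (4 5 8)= [6, 0, 4, 2, 12, 9, 7, 5, 8, 10, 3, 11, 1]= (0 6 7 5 9 10 3 2 4 12 1)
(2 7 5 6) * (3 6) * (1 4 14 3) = (1 4 14 3 6 2 7 5) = [0, 4, 7, 6, 14, 1, 2, 5, 8, 9, 10, 11, 12, 13, 3]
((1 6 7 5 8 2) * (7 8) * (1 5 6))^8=(2 6 5 8 7)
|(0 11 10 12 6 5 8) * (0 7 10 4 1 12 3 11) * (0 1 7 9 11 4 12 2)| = |(0 1 2)(3 4 7 10)(5 8 9 11 12 6)| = 12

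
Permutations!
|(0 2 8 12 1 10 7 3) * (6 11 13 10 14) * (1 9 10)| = |(0 2 8 12 9 10 7 3)(1 14 6 11 13)| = 40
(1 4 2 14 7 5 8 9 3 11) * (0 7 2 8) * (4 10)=[7, 10, 14, 11, 8, 0, 6, 5, 9, 3, 4, 1, 12, 13, 2]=(0 7 5)(1 10 4 8 9 3 11)(2 14)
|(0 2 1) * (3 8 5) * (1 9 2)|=|(0 1)(2 9)(3 8 5)|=6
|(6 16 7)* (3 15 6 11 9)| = 7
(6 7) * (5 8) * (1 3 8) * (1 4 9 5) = [0, 3, 2, 8, 9, 4, 7, 6, 1, 5] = (1 3 8)(4 9 5)(6 7)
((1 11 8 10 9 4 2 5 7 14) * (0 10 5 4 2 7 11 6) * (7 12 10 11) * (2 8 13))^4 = ((0 11 13 2 4 12 10 9 8 5 7 14 1 6))^4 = (0 4 8 1 13 10 7)(2 9 14 11 12 5 6)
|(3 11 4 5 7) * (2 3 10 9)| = 8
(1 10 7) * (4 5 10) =(1 4 5 10 7) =[0, 4, 2, 3, 5, 10, 6, 1, 8, 9, 7]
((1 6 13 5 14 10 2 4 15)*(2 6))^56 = (15)(5 14 10 6 13)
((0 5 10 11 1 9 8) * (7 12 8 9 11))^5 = (0 8 12 7 10 5)(1 11) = ((0 5 10 7 12 8)(1 11))^5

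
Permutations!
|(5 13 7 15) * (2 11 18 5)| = |(2 11 18 5 13 7 15)| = 7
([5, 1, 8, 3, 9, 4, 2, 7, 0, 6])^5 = (0 2 9 5 8 6 4)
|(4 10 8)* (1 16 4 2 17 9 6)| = 9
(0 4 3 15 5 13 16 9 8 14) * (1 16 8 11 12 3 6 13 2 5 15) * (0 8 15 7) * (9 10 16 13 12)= (0 4 6 12 3 1 13 15 7)(2 5)(8 14)(9 11)(10 16)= [4, 13, 5, 1, 6, 2, 12, 0, 14, 11, 16, 9, 3, 15, 8, 7, 10]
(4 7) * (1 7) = (1 7 4) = [0, 7, 2, 3, 1, 5, 6, 4]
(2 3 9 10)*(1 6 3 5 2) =[0, 6, 5, 9, 4, 2, 3, 7, 8, 10, 1] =(1 6 3 9 10)(2 5)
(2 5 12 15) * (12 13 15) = [0, 1, 5, 3, 4, 13, 6, 7, 8, 9, 10, 11, 12, 15, 14, 2] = (2 5 13 15)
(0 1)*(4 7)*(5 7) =[1, 0, 2, 3, 5, 7, 6, 4] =(0 1)(4 5 7)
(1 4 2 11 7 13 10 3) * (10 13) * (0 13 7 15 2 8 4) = (0 13 7 10 3 1)(2 11 15)(4 8) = [13, 0, 11, 1, 8, 5, 6, 10, 4, 9, 3, 15, 12, 7, 14, 2]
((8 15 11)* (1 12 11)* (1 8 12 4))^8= (15)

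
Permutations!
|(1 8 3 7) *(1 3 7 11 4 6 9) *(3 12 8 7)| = 9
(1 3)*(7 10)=(1 3)(7 10)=[0, 3, 2, 1, 4, 5, 6, 10, 8, 9, 7]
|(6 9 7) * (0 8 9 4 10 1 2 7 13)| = |(0 8 9 13)(1 2 7 6 4 10)| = 12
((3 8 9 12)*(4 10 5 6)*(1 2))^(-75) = (1 2)(3 8 9 12)(4 10 5 6)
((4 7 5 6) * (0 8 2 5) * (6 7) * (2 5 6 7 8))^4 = ((0 2 6 4 7)(5 8))^4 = (8)(0 7 4 6 2)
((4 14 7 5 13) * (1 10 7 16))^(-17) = (1 16 14 4 13 5 7 10) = ((1 10 7 5 13 4 14 16))^(-17)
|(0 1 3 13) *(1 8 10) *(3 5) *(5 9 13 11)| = 6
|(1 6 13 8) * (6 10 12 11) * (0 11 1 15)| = 6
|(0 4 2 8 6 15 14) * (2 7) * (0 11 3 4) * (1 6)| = 10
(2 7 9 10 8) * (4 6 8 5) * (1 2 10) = (1 2 7 9)(4 6 8 10 5) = [0, 2, 7, 3, 6, 4, 8, 9, 10, 1, 5]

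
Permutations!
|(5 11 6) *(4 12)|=|(4 12)(5 11 6)|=6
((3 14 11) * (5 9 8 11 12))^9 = (3 12 9 11 14 5 8)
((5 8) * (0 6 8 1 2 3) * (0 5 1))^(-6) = (0 6 8 1 2 3 5)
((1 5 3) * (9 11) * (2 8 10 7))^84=(11)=((1 5 3)(2 8 10 7)(9 11))^84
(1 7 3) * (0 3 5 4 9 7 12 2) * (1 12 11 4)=(0 3 12 2)(1 11 4 9 7 5)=[3, 11, 0, 12, 9, 1, 6, 5, 8, 7, 10, 4, 2]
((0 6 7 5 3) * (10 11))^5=(10 11)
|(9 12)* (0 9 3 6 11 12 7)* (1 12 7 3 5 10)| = 12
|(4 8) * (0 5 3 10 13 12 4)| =8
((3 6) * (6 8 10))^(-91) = (3 8 10 6)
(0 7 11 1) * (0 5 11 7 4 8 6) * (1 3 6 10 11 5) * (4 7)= (0 7 4 8 10 11 3 6)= [7, 1, 2, 6, 8, 5, 0, 4, 10, 9, 11, 3]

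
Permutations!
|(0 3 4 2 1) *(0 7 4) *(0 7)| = |(0 3 7 4 2 1)| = 6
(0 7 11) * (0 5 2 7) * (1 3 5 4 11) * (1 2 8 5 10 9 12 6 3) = (2 7)(3 10 9 12 6)(4 11)(5 8) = [0, 1, 7, 10, 11, 8, 3, 2, 5, 12, 9, 4, 6]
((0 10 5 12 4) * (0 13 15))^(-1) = (0 15 13 4 12 5 10)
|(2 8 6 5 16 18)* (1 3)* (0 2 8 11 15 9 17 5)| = 22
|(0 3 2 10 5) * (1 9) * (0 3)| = 4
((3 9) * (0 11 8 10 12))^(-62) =((0 11 8 10 12)(3 9))^(-62) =(0 10 11 12 8)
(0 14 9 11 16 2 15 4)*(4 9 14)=[4, 1, 15, 3, 0, 5, 6, 7, 8, 11, 10, 16, 12, 13, 14, 9, 2]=(0 4)(2 15 9 11 16)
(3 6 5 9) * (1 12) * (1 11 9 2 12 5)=(1 5 2 12 11 9 3 6)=[0, 5, 12, 6, 4, 2, 1, 7, 8, 3, 10, 9, 11]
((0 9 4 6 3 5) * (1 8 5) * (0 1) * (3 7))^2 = ((0 9 4 6 7 3)(1 8 5))^2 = (0 4 7)(1 5 8)(3 9 6)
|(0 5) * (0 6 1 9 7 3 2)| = |(0 5 6 1 9 7 3 2)| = 8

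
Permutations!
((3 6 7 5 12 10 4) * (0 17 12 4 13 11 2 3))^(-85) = ((0 17 12 10 13 11 2 3 6 7 5 4))^(-85) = (0 4 5 7 6 3 2 11 13 10 12 17)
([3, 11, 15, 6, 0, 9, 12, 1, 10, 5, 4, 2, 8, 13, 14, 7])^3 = (0 12 4 6 10 3 8)(1 15 11 7 2)(5 9)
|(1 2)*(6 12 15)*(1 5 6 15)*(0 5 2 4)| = 6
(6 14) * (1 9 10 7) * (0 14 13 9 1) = (0 14 6 13 9 10 7) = [14, 1, 2, 3, 4, 5, 13, 0, 8, 10, 7, 11, 12, 9, 6]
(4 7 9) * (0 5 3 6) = (0 5 3 6)(4 7 9) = [5, 1, 2, 6, 7, 3, 0, 9, 8, 4]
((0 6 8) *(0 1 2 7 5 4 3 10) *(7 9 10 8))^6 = (0 8 6 1 7 2 5 9 4 10 3)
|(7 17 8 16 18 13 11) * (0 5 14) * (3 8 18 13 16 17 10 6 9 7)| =84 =|(0 5 14)(3 8 17 18 16 13 11)(6 9 7 10)|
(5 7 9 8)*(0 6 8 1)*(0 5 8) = (0 6)(1 5 7 9) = [6, 5, 2, 3, 4, 7, 0, 9, 8, 1]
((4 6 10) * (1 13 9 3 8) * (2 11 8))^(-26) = ((1 13 9 3 2 11 8)(4 6 10))^(-26) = (1 9 2 8 13 3 11)(4 6 10)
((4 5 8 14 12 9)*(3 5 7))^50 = (3 8 12 4)(5 14 9 7)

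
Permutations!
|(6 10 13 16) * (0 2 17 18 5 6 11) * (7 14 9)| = 30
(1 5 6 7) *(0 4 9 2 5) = (0 4 9 2 5 6 7 1) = [4, 0, 5, 3, 9, 6, 7, 1, 8, 2]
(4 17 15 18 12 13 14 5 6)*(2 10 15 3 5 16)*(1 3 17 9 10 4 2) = (1 3 5 6 2 4 9 10 15 18 12 13 14 16) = [0, 3, 4, 5, 9, 6, 2, 7, 8, 10, 15, 11, 13, 14, 16, 18, 1, 17, 12]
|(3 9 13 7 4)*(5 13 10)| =7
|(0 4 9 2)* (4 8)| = |(0 8 4 9 2)| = 5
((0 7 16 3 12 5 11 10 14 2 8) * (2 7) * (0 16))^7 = (0 11 16 7 5 8 14 12 2 10 3)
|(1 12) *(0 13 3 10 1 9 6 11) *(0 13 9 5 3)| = 5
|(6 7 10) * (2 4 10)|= |(2 4 10 6 7)|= 5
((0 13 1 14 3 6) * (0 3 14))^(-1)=(14)(0 1 13)(3 6)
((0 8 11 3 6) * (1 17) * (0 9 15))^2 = ((0 8 11 3 6 9 15)(1 17))^2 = (17)(0 11 6 15 8 3 9)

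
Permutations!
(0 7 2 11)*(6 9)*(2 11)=(0 7 11)(6 9)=[7, 1, 2, 3, 4, 5, 9, 11, 8, 6, 10, 0]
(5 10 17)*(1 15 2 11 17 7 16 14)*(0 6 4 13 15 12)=(0 6 4 13 15 2 11 17 5 10 7 16 14 1 12)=[6, 12, 11, 3, 13, 10, 4, 16, 8, 9, 7, 17, 0, 15, 1, 2, 14, 5]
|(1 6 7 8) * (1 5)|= |(1 6 7 8 5)|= 5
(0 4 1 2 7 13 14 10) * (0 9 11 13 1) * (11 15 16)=(0 4)(1 2 7)(9 15 16 11 13 14 10)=[4, 2, 7, 3, 0, 5, 6, 1, 8, 15, 9, 13, 12, 14, 10, 16, 11]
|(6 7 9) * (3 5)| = 6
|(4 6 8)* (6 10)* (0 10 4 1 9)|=6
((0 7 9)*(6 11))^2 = ((0 7 9)(6 11))^2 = (11)(0 9 7)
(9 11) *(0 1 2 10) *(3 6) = (0 1 2 10)(3 6)(9 11) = [1, 2, 10, 6, 4, 5, 3, 7, 8, 11, 0, 9]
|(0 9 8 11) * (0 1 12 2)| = |(0 9 8 11 1 12 2)| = 7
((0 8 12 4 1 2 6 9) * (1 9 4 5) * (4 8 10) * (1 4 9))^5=((0 10 9)(1 2 6 8 12 5 4))^5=(0 9 10)(1 5 8 2 4 12 6)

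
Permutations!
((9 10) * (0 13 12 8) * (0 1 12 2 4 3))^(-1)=((0 13 2 4 3)(1 12 8)(9 10))^(-1)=(0 3 4 2 13)(1 8 12)(9 10)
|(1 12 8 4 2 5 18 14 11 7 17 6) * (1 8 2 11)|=|(1 12 2 5 18 14)(4 11 7 17 6 8)|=6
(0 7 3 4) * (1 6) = (0 7 3 4)(1 6) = [7, 6, 2, 4, 0, 5, 1, 3]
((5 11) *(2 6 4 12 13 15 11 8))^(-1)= (2 8 5 11 15 13 12 4 6)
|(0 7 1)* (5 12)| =6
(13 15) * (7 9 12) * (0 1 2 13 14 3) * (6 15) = (0 1 2 13 6 15 14 3)(7 9 12) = [1, 2, 13, 0, 4, 5, 15, 9, 8, 12, 10, 11, 7, 6, 3, 14]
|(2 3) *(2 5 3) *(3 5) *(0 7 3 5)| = 4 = |(0 7 3 5)|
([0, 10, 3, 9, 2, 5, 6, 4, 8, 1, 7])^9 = (1 7 2 9 10 4 3)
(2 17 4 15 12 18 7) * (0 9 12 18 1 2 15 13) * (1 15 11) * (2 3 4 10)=(0 9 12 15 18 7 11 1 3 4 13)(2 17 10)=[9, 3, 17, 4, 13, 5, 6, 11, 8, 12, 2, 1, 15, 0, 14, 18, 16, 10, 7]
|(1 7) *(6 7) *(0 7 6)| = |(0 7 1)| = 3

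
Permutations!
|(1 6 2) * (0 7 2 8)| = 6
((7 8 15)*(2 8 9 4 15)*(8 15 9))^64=((2 15 7 8)(4 9))^64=(15)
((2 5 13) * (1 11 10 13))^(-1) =(1 5 2 13 10 11)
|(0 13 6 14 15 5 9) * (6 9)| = 12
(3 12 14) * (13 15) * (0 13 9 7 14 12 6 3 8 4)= [13, 1, 2, 6, 0, 5, 3, 14, 4, 7, 10, 11, 12, 15, 8, 9]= (0 13 15 9 7 14 8 4)(3 6)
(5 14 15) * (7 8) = [0, 1, 2, 3, 4, 14, 6, 8, 7, 9, 10, 11, 12, 13, 15, 5] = (5 14 15)(7 8)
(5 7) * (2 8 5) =[0, 1, 8, 3, 4, 7, 6, 2, 5] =(2 8 5 7)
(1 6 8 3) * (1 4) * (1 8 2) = (1 6 2)(3 4 8) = [0, 6, 1, 4, 8, 5, 2, 7, 3]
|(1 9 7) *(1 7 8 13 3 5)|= |(1 9 8 13 3 5)|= 6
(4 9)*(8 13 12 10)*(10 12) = [0, 1, 2, 3, 9, 5, 6, 7, 13, 4, 8, 11, 12, 10] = (4 9)(8 13 10)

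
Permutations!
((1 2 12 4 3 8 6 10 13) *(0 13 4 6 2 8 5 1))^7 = (0 13)(1 3 10 12 8 5 4 6 2)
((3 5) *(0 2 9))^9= ((0 2 9)(3 5))^9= (9)(3 5)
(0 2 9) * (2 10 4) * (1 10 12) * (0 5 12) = (1 10 4 2 9 5 12) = [0, 10, 9, 3, 2, 12, 6, 7, 8, 5, 4, 11, 1]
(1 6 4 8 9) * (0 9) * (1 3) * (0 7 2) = [9, 6, 0, 1, 8, 5, 4, 2, 7, 3] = (0 9 3 1 6 4 8 7 2)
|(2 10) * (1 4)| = 2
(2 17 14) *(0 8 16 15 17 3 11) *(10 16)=[8, 1, 3, 11, 4, 5, 6, 7, 10, 9, 16, 0, 12, 13, 2, 17, 15, 14]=(0 8 10 16 15 17 14 2 3 11)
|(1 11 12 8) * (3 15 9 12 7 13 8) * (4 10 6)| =60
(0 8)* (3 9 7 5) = [8, 1, 2, 9, 4, 3, 6, 5, 0, 7] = (0 8)(3 9 7 5)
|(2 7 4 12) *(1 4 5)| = |(1 4 12 2 7 5)| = 6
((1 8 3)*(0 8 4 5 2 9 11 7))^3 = ((0 8 3 1 4 5 2 9 11 7))^3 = (0 1 2 7 3 5 11 8 4 9)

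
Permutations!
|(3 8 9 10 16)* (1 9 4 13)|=|(1 9 10 16 3 8 4 13)|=8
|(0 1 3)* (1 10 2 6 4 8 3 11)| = |(0 10 2 6 4 8 3)(1 11)| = 14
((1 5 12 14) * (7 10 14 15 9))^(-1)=((1 5 12 15 9 7 10 14))^(-1)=(1 14 10 7 9 15 12 5)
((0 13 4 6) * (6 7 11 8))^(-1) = ((0 13 4 7 11 8 6))^(-1) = (0 6 8 11 7 4 13)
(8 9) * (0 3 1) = (0 3 1)(8 9) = [3, 0, 2, 1, 4, 5, 6, 7, 9, 8]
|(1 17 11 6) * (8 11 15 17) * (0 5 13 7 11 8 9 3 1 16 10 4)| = 18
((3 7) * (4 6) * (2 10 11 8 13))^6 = (2 10 11 8 13)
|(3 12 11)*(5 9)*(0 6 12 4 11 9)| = |(0 6 12 9 5)(3 4 11)| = 15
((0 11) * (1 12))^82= ((0 11)(1 12))^82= (12)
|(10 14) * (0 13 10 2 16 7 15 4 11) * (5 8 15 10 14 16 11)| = 60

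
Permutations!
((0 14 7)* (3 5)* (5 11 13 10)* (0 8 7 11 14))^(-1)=((3 14 11 13 10 5)(7 8))^(-1)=(3 5 10 13 11 14)(7 8)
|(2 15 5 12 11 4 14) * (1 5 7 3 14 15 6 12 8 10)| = |(1 5 8 10)(2 6 12 11 4 15 7 3 14)| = 36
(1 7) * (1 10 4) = (1 7 10 4) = [0, 7, 2, 3, 1, 5, 6, 10, 8, 9, 4]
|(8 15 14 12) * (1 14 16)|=6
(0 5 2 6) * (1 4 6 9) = (0 5 2 9 1 4 6) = [5, 4, 9, 3, 6, 2, 0, 7, 8, 1]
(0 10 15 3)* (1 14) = (0 10 15 3)(1 14) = [10, 14, 2, 0, 4, 5, 6, 7, 8, 9, 15, 11, 12, 13, 1, 3]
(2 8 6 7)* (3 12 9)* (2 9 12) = (12)(2 8 6 7 9 3) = [0, 1, 8, 2, 4, 5, 7, 9, 6, 3, 10, 11, 12]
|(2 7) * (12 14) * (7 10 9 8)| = |(2 10 9 8 7)(12 14)| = 10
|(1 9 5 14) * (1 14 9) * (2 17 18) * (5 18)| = |(2 17 5 9 18)| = 5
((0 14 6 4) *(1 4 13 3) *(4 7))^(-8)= ((0 14 6 13 3 1 7 4))^(-8)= (14)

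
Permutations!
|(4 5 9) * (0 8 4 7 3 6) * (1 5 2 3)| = |(0 8 4 2 3 6)(1 5 9 7)| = 12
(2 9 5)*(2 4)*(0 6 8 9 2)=[6, 1, 2, 3, 0, 4, 8, 7, 9, 5]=(0 6 8 9 5 4)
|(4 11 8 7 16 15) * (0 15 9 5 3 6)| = |(0 15 4 11 8 7 16 9 5 3 6)| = 11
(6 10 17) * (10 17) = (6 17) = [0, 1, 2, 3, 4, 5, 17, 7, 8, 9, 10, 11, 12, 13, 14, 15, 16, 6]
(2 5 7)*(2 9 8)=(2 5 7 9 8)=[0, 1, 5, 3, 4, 7, 6, 9, 2, 8]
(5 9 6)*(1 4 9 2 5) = [0, 4, 5, 3, 9, 2, 1, 7, 8, 6] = (1 4 9 6)(2 5)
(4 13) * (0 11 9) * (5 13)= (0 11 9)(4 5 13)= [11, 1, 2, 3, 5, 13, 6, 7, 8, 0, 10, 9, 12, 4]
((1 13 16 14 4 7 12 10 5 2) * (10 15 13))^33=((1 10 5 2)(4 7 12 15 13 16 14))^33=(1 10 5 2)(4 16 15 7 14 13 12)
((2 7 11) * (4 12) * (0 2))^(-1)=(0 11 7 2)(4 12)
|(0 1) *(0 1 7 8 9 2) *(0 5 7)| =|(2 5 7 8 9)| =5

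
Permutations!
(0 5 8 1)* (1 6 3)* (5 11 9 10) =[11, 0, 2, 1, 4, 8, 3, 7, 6, 10, 5, 9] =(0 11 9 10 5 8 6 3 1)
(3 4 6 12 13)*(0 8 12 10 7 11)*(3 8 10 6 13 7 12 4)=(0 10 12 7 11)(4 13 8)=[10, 1, 2, 3, 13, 5, 6, 11, 4, 9, 12, 0, 7, 8]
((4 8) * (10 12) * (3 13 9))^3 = ((3 13 9)(4 8)(10 12))^3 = (13)(4 8)(10 12)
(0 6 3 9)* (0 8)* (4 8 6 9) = (0 9 6 3 4 8) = [9, 1, 2, 4, 8, 5, 3, 7, 0, 6]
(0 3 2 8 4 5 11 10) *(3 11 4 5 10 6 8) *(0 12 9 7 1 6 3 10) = (0 11 3 2 10 12 9 7 1 6 8 5 4) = [11, 6, 10, 2, 0, 4, 8, 1, 5, 7, 12, 3, 9]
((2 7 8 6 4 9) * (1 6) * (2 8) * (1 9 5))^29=(1 6 4 5)(2 7)(8 9)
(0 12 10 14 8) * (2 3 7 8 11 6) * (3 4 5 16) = [12, 1, 4, 7, 5, 16, 2, 8, 0, 9, 14, 6, 10, 13, 11, 15, 3] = (0 12 10 14 11 6 2 4 5 16 3 7 8)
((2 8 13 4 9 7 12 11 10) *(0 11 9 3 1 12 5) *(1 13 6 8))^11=((0 11 10 2 1 12 9 7 5)(3 13 4)(6 8))^11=(0 10 1 9 5 11 2 12 7)(3 4 13)(6 8)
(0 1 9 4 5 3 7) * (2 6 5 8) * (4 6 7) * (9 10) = (0 1 10 9 6 5 3 4 8 2 7) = [1, 10, 7, 4, 8, 3, 5, 0, 2, 6, 9]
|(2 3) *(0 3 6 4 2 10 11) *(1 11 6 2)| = 7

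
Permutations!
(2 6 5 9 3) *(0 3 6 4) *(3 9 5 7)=[9, 1, 4, 2, 0, 5, 7, 3, 8, 6]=(0 9 6 7 3 2 4)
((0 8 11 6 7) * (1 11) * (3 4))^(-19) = ((0 8 1 11 6 7)(3 4))^(-19) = (0 7 6 11 1 8)(3 4)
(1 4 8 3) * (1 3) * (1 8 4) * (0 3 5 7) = (8)(0 3 5 7) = [3, 1, 2, 5, 4, 7, 6, 0, 8]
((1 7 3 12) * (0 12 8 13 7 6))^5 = (0 12 1 6)(3 8 13 7)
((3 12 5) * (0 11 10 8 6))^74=(0 6 8 10 11)(3 5 12)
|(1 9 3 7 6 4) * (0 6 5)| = 8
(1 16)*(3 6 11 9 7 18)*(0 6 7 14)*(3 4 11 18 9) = (0 6 18 4 11 3 7 9 14)(1 16) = [6, 16, 2, 7, 11, 5, 18, 9, 8, 14, 10, 3, 12, 13, 0, 15, 1, 17, 4]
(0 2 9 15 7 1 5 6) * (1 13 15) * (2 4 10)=(0 4 10 2 9 1 5 6)(7 13 15)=[4, 5, 9, 3, 10, 6, 0, 13, 8, 1, 2, 11, 12, 15, 14, 7]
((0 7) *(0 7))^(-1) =(7)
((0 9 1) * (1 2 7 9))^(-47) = (0 1)(2 7 9)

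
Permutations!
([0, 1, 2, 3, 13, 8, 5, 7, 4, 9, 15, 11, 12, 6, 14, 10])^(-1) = (4 8 5 6 13)(10 15)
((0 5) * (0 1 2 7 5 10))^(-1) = (0 10)(1 5 7 2)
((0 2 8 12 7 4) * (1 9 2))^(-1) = (0 4 7 12 8 2 9 1)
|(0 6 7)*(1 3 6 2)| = 6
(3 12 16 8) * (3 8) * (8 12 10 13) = (3 10 13 8 12 16) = [0, 1, 2, 10, 4, 5, 6, 7, 12, 9, 13, 11, 16, 8, 14, 15, 3]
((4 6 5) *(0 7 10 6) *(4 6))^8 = ((0 7 10 4)(5 6))^8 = (10)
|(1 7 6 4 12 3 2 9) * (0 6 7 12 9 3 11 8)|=|(0 6 4 9 1 12 11 8)(2 3)|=8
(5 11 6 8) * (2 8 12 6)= (2 8 5 11)(6 12)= [0, 1, 8, 3, 4, 11, 12, 7, 5, 9, 10, 2, 6]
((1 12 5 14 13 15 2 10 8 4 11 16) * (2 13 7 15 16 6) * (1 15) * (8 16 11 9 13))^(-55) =((1 12 5 14 7)(2 10 16 15 8 4 9 13 11 6))^(-55) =(2 4)(6 8)(9 10)(11 15)(13 16)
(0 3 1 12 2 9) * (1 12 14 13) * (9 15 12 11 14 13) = (0 3 11 14 9)(1 13)(2 15 12) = [3, 13, 15, 11, 4, 5, 6, 7, 8, 0, 10, 14, 2, 1, 9, 12]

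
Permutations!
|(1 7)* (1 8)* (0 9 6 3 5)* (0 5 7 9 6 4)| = 8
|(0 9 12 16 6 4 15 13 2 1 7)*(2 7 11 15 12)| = 8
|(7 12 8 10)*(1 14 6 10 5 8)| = 6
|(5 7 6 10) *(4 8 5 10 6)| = |(10)(4 8 5 7)| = 4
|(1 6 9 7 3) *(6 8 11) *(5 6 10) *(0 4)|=|(0 4)(1 8 11 10 5 6 9 7 3)|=18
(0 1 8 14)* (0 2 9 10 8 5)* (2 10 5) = (0 1 2 9 5)(8 14 10) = [1, 2, 9, 3, 4, 0, 6, 7, 14, 5, 8, 11, 12, 13, 10]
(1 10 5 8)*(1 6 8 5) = (1 10)(6 8) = [0, 10, 2, 3, 4, 5, 8, 7, 6, 9, 1]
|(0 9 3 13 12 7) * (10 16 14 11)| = 12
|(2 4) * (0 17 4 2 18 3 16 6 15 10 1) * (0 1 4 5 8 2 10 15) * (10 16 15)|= |(0 17 5 8 2 16 6)(3 15 10 4 18)|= 35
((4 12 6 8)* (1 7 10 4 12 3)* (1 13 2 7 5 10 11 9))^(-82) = ((1 5 10 4 3 13 2 7 11 9)(6 8 12))^(-82) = (1 11 2 3 10)(4 5 9 7 13)(6 12 8)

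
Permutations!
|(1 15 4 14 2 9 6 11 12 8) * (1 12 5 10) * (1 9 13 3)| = 70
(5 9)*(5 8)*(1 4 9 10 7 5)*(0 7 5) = [7, 4, 2, 3, 9, 10, 6, 0, 1, 8, 5] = (0 7)(1 4 9 8)(5 10)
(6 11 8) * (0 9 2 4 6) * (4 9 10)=[10, 1, 9, 3, 6, 5, 11, 7, 0, 2, 4, 8]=(0 10 4 6 11 8)(2 9)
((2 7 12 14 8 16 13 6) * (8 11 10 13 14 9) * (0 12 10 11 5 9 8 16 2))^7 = (0 6 13 10 7 2 8 12)(5 14 16 9)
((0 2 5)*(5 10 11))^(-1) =(0 5 11 10 2)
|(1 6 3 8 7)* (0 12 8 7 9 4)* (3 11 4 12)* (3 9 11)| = 12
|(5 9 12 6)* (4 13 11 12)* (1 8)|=14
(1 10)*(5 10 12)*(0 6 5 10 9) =[6, 12, 2, 3, 4, 9, 5, 7, 8, 0, 1, 11, 10] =(0 6 5 9)(1 12 10)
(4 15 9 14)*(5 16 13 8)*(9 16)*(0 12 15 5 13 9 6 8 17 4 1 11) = (0 12 15 16 9 14 1 11)(4 5 6 8 13 17) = [12, 11, 2, 3, 5, 6, 8, 7, 13, 14, 10, 0, 15, 17, 1, 16, 9, 4]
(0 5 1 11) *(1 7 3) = [5, 11, 2, 1, 4, 7, 6, 3, 8, 9, 10, 0] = (0 5 7 3 1 11)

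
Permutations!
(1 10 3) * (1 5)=(1 10 3 5)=[0, 10, 2, 5, 4, 1, 6, 7, 8, 9, 3]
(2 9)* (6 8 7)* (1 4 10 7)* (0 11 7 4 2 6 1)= (0 11 7 1 2 9 6 8)(4 10)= [11, 2, 9, 3, 10, 5, 8, 1, 0, 6, 4, 7]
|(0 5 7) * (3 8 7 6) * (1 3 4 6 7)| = |(0 5 7)(1 3 8)(4 6)| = 6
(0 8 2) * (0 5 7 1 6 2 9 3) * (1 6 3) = (0 8 9 1 3)(2 5 7 6) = [8, 3, 5, 0, 4, 7, 2, 6, 9, 1]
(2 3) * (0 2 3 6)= [2, 1, 6, 3, 4, 5, 0]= (0 2 6)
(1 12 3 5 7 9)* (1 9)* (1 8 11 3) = [0, 12, 2, 5, 4, 7, 6, 8, 11, 9, 10, 3, 1] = (1 12)(3 5 7 8 11)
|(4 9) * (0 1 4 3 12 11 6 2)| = |(0 1 4 9 3 12 11 6 2)| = 9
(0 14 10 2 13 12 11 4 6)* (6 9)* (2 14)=(0 2 13 12 11 4 9 6)(10 14)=[2, 1, 13, 3, 9, 5, 0, 7, 8, 6, 14, 4, 11, 12, 10]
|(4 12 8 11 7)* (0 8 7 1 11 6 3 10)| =30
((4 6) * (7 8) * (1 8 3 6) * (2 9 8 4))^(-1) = ((1 4)(2 9 8 7 3 6))^(-1) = (1 4)(2 6 3 7 8 9)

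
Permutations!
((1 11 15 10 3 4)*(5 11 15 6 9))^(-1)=(1 4 3 10 15)(5 9 6 11)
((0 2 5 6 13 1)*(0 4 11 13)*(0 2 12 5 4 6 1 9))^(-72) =(0 13 4 6 5)(1 12 9 11 2)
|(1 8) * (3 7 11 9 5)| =10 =|(1 8)(3 7 11 9 5)|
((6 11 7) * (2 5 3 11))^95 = (2 6 7 11 3 5)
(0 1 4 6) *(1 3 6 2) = (0 3 6)(1 4 2) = [3, 4, 1, 6, 2, 5, 0]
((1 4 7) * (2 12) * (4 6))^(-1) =((1 6 4 7)(2 12))^(-1) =(1 7 4 6)(2 12)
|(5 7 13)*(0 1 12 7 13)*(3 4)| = |(0 1 12 7)(3 4)(5 13)| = 4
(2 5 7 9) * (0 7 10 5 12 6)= [7, 1, 12, 3, 4, 10, 0, 9, 8, 2, 5, 11, 6]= (0 7 9 2 12 6)(5 10)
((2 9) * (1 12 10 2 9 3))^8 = ((1 12 10 2 3))^8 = (1 2 12 3 10)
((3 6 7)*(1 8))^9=(1 8)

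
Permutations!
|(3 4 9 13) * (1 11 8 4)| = 7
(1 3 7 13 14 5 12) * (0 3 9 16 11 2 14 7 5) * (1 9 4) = (0 3 5 12 9 16 11 2 14)(1 4)(7 13) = [3, 4, 14, 5, 1, 12, 6, 13, 8, 16, 10, 2, 9, 7, 0, 15, 11]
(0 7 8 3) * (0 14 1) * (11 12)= [7, 0, 2, 14, 4, 5, 6, 8, 3, 9, 10, 12, 11, 13, 1]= (0 7 8 3 14 1)(11 12)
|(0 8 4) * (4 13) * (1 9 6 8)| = |(0 1 9 6 8 13 4)| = 7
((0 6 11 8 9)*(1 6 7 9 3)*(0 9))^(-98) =((0 7)(1 6 11 8 3))^(-98) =(1 11 3 6 8)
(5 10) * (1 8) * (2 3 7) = [0, 8, 3, 7, 4, 10, 6, 2, 1, 9, 5] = (1 8)(2 3 7)(5 10)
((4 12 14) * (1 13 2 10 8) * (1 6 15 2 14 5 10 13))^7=(2 8 12 13 6 5 14 15 10 4)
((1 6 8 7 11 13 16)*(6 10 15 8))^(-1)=(1 16 13 11 7 8 15 10)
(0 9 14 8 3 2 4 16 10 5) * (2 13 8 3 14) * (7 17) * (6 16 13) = [9, 1, 4, 6, 13, 0, 16, 17, 14, 2, 5, 11, 12, 8, 3, 15, 10, 7] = (0 9 2 4 13 8 14 3 6 16 10 5)(7 17)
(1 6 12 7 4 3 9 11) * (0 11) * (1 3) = (0 11 3 9)(1 6 12 7 4) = [11, 6, 2, 9, 1, 5, 12, 4, 8, 0, 10, 3, 7]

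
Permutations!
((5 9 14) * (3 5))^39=((3 5 9 14))^39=(3 14 9 5)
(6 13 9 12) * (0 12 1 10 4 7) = (0 12 6 13 9 1 10 4 7) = [12, 10, 2, 3, 7, 5, 13, 0, 8, 1, 4, 11, 6, 9]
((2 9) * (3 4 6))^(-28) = (9)(3 6 4)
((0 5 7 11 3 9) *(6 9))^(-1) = ((0 5 7 11 3 6 9))^(-1) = (0 9 6 3 11 7 5)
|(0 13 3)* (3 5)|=4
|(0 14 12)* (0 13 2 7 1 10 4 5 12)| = 8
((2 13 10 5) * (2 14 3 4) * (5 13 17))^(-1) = ((2 17 5 14 3 4)(10 13))^(-1) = (2 4 3 14 5 17)(10 13)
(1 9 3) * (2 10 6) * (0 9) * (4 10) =[9, 0, 4, 1, 10, 5, 2, 7, 8, 3, 6] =(0 9 3 1)(2 4 10 6)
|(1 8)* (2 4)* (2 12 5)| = 4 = |(1 8)(2 4 12 5)|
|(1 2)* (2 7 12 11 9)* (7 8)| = 7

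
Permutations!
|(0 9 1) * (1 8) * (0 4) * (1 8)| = |(0 9 1 4)| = 4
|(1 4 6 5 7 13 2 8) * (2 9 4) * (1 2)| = |(2 8)(4 6 5 7 13 9)| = 6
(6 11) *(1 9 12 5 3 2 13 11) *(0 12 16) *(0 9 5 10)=(0 12 10)(1 5 3 2 13 11 6)(9 16)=[12, 5, 13, 2, 4, 3, 1, 7, 8, 16, 0, 6, 10, 11, 14, 15, 9]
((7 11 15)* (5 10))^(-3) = ((5 10)(7 11 15))^(-3) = (15)(5 10)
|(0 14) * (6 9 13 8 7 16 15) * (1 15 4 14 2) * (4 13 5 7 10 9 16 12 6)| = |(0 2 1 15 4 14)(5 7 12 6 16 13 8 10 9)| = 18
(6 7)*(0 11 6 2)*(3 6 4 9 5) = (0 11 4 9 5 3 6 7 2) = [11, 1, 0, 6, 9, 3, 7, 2, 8, 5, 10, 4]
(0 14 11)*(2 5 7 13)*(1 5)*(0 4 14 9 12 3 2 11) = (0 9 12 3 2 1 5 7 13 11 4 14) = [9, 5, 1, 2, 14, 7, 6, 13, 8, 12, 10, 4, 3, 11, 0]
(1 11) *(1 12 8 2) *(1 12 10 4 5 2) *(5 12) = [0, 11, 5, 3, 12, 2, 6, 7, 1, 9, 4, 10, 8] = (1 11 10 4 12 8)(2 5)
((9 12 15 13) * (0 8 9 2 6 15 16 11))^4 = (0 16 9)(8 11 12)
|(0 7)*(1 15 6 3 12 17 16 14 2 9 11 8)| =|(0 7)(1 15 6 3 12 17 16 14 2 9 11 8)| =12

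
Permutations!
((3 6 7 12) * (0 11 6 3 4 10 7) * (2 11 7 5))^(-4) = ((0 7 12 4 10 5 2 11 6))^(-4) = (0 5 7 2 12 11 4 6 10)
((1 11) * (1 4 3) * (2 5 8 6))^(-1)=(1 3 4 11)(2 6 8 5)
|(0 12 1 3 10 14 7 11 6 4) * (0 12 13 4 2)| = |(0 13 4 12 1 3 10 14 7 11 6 2)| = 12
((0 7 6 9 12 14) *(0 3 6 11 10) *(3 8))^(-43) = (0 7 11 10)(3 8 14 12 9 6) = ((0 7 11 10)(3 6 9 12 14 8))^(-43)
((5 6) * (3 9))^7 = (3 9)(5 6)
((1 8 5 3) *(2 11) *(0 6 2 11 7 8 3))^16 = (11)(0 8 2)(5 7 6) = ((11)(0 6 2 7 8 5)(1 3))^16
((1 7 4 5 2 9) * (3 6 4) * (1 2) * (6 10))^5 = (1 4 10 7 5 6 3)(2 9)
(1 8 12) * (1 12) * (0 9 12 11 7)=[9, 8, 2, 3, 4, 5, 6, 0, 1, 12, 10, 7, 11]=(0 9 12 11 7)(1 8)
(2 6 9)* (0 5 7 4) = (0 5 7 4)(2 6 9) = [5, 1, 6, 3, 0, 7, 9, 4, 8, 2]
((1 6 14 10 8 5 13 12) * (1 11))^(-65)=((1 6 14 10 8 5 13 12 11))^(-65)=(1 12 5 10 6 11 13 8 14)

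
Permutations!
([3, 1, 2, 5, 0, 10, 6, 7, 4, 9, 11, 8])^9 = [5, 1, 2, 10, 3, 11, 6, 7, 0, 9, 8, 4]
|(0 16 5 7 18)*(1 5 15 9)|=|(0 16 15 9 1 5 7 18)|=8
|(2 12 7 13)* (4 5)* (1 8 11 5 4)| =4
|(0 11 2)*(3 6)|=|(0 11 2)(3 6)|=6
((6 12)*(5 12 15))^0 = (15)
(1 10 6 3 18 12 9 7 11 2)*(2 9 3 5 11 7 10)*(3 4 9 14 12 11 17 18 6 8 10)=(1 2)(3 6 5 17 18 11 14 12 4 9)(8 10)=[0, 2, 1, 6, 9, 17, 5, 7, 10, 3, 8, 14, 4, 13, 12, 15, 16, 18, 11]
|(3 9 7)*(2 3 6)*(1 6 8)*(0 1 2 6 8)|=7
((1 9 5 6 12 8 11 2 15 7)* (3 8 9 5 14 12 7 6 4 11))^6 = ((1 5 4 11 2 15 6 7)(3 8)(9 14 12))^6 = (1 6 2 4)(5 7 15 11)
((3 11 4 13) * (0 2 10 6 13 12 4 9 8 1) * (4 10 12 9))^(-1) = (0 1 8 9 4 11 3 13 6 10 12 2)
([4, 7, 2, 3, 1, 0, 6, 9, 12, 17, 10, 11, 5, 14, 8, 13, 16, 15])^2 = [1, 9, 2, 3, 7, 4, 6, 17, 5, 15, 10, 11, 0, 8, 12, 14, 16, 13]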